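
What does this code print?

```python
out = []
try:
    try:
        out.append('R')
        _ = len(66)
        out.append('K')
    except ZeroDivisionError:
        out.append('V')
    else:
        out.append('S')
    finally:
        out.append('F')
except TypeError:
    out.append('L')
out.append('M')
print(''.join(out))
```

Execution trace: 'R' (try body) → 'F' (finally) → 'L' (outer except TypeError) → 'M' (after the try/except). Output: RFLM

Answer: RFLM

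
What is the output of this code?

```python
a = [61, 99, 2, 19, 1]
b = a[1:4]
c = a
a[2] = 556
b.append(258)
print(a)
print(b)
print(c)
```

Key concept: slice vs alias.
Step by step:
`a = [61, 99, 2, 19, 1]` → a = [61, 99, 2, 19, 1]
`b = a[1:4]` → b = [99, 2, 19]
`c = a` → c = [61, 99, 2, 19, 1] (same object as a)
`a[2] = 556` → a = [61, 99, 556, 19, 1] (same object as c); c = [61, 99, 556, 19, 1] (same object as a)
`b.append(258)` → b = [99, 2, 19, 258]
`print(a)` → prints [61, 99, 556, 19, 1]
`print(b)` → prints [99, 2, 19, 258]
`print(c)` → prints [61, 99, 556, 19, 1]

Answer:
[61, 99, 556, 19, 1]
[99, 2, 19, 258]
[61, 99, 556, 19, 1]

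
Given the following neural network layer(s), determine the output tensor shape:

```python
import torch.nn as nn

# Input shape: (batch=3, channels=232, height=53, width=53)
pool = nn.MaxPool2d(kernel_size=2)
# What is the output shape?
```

Input: (3, 232, 53, 53) -> Output: (3, 232, 26, 26)

Answer: (3, 232, 26, 26)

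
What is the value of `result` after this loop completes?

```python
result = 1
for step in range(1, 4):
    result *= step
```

3! = 6
`result` takes the values: 1 → 2 → 6

Answer: 6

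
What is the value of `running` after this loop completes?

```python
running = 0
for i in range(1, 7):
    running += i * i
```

Sum of squares 1² to 6² = 91
`running` takes the values: 0 → 1 → 5 → 14 → 30 → 55 → 91

Answer: 91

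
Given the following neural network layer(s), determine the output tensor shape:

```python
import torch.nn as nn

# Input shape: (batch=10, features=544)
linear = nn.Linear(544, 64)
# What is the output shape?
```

Input: (10, 544) -> Output: (10, 64)

Answer: (10, 64)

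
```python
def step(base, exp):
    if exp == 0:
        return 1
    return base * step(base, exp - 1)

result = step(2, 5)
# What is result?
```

step(2, 5) = 2 * 2 * 2 * 2 * 2 = 32

Answer: 32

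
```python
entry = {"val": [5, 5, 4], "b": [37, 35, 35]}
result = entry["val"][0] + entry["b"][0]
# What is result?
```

Trace:
`entry = {"val": [5, 5, 4], "b": [37, 35, 35]}` → entry = {'val': [5, 5, 4], 'b': [37, 35, 35]}
`result = entry["val"][0] + entry["b"][0]` → result = 42
So result = 42

Answer: 42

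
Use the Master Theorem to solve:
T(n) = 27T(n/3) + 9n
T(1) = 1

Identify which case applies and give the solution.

a=27, b=3, f(n)=9n. log_3(27) = 3. Since c=1 < 3, Case 1 applies: T(n) = Θ(n^log_b(a)) = O(n^3).

Answer: O(n^3) - Case 1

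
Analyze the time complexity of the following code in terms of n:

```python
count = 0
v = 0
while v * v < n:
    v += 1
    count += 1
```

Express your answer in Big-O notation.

Each loop level contributes: √n. Multiplying the contributions gives O(√n).

Answer: O(√n)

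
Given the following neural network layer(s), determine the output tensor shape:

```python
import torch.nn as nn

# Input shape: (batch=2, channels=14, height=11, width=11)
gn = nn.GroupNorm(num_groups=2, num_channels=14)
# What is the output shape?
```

Input: (2, 14, 11, 11) -> Output: (2, 14, 11, 11)

Answer: (2, 14, 11, 11)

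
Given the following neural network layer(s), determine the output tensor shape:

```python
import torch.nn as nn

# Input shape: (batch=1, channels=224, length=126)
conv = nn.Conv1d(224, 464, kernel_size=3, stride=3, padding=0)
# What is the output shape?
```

Input: (1, 224, 126) -> Output: (1, 464, 42)

Answer: (1, 464, 42)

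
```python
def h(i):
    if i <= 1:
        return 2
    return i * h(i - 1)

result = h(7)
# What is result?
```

h(7) = 7 * 6 * 5 * 4 * 3 * 2 * 2 = 10080

Answer: 10080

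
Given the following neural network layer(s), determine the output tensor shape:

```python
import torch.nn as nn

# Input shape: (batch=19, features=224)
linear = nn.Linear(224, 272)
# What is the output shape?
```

Input: (19, 224) -> Output: (19, 272)

Answer: (19, 272)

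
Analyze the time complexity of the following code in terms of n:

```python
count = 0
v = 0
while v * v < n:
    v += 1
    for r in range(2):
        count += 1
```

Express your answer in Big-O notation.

Each loop level contributes: √n × 1. Multiplying the contributions gives O(√n).

Answer: O(√n)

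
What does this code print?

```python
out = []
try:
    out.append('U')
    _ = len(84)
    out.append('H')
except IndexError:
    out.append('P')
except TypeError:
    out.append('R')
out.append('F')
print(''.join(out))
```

Execution trace: 'U' (try body) → 'R' (except TypeError) → 'F' (after the try/except). Output: URF

Answer: URF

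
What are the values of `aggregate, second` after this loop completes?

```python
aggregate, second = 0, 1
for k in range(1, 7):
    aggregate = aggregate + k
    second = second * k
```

Sum and factorial of 1 to 6
`aggregate, second` takes the values: (0, 1) → (1, 1) → (3, 1) → (3, 2) → (6, 2) → (6, 6) → (10, 6) → (10, 24) → (15, 24) → (15, 120) → (21, 120) → (21, 720)

Answer: 21, 720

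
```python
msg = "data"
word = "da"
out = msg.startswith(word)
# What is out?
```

Trace:
`msg = "data"` → msg = 'data'
`word = "da"` → word = 'da'
`out = msg.startswith(word)` → out = True
So out = True

Answer: True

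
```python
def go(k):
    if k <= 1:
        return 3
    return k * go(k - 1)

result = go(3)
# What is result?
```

go(3) = 3 * 2 * 3 = 18

Answer: 18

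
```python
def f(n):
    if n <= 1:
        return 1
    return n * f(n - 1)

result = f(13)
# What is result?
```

f(13) = 13 * 12 * 11 * 10 * 9 * 8 * 7 * 6 * 5 * 4 * 3 * 2 * 1 = 6227020800

Answer: 6227020800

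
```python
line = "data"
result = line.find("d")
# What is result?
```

Trace:
`line = "data"` → line = 'data'
`result = line.find("d")` → result = 0
So result = 0

Answer: 0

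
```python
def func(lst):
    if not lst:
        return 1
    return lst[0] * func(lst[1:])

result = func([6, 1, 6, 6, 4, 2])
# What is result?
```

Product over [6, 1, 6, 6, 4, 2] = 6 * 1 * 6 * 6 * 4 * 2 = 1728

Answer: 1728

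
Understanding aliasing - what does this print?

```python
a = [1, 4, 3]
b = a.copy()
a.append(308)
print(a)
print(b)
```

Key concept: list.copy() creates independent copy.
Step by step:
`a = [1, 4, 3]` → a = [1, 4, 3]
`b = a.copy()` → b = [1, 4, 3]
`a.append(308)` → a = [1, 4, 3, 308]
`print(a)` → prints [1, 4, 3, 308]
`print(b)` → prints [1, 4, 3]

Answer:
[1, 4, 3, 308]
[1, 4, 3]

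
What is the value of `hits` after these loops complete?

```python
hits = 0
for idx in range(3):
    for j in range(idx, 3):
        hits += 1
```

Upper triangle: 3 + 2 + ... + 1
`hits` takes the values: 0 → 1 → 2 → 3 → 4 → 5 → 6

Answer: 6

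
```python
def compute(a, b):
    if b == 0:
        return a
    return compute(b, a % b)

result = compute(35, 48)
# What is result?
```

compute(35, 48) -> compute(48, 35) -> compute(35, 13) -> compute(13, 9) -> compute(9, 4) -> compute(4, 1) -> compute(1, 0) -> 1

Answer: 1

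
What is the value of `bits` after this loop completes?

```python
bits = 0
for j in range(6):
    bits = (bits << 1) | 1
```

Build 6 consecutive 1-bits: 0b111111
`bits` takes the values: 0 → 1 → 3 → 7 → 15 → 31 → 63

Answer: 63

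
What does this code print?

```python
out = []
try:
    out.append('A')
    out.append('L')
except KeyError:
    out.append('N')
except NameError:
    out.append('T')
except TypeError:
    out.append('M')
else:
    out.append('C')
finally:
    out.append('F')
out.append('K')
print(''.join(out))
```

Execution trace: 'A' (try body) → 'L' (try body, no exception) → 'C' (else) → 'F' (finally) → 'K' (after the try/except). Output: ALCFK

Answer: ALCFK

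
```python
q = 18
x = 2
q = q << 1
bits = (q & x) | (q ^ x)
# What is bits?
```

Trace:
`q = 18` → q = 18
`x = 2` → x = 2
`q = q << 1` → q = 36
`bits = (q & x) | (q ^ x)` → bits = 38
So bits = 38

Answer: 38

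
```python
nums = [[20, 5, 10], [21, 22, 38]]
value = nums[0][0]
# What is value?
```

Trace:
`nums = [[20, 5, 10], [21, 22, 38]]` → nums = [[20, 5, 10], [21, 22, 38]]
`value = nums[0][0]` → value = 20
So value = 20

Answer: 20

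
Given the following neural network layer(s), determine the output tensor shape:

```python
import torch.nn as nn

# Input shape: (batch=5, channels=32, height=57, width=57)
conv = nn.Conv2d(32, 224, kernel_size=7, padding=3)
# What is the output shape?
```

Input: (5, 32, 57, 57) -> Output: (5, 224, 57, 57)

Answer: (5, 224, 57, 57)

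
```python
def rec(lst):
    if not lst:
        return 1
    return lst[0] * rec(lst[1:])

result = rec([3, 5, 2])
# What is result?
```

Product over [3, 5, 2] = 3 * 5 * 2 = 30

Answer: 30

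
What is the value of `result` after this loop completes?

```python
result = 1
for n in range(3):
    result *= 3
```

3^3 = 27
`result` takes the values: 1 → 3 → 9 → 27

Answer: 27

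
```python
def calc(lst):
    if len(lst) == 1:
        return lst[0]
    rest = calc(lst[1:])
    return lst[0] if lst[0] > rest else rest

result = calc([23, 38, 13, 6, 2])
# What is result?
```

Recursive max over [23, 38, 13, 6, 2] = 38

Answer: 38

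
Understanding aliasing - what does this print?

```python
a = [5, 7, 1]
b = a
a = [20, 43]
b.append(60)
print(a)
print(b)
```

Key concept: rebinding vs mutation: a is rebound to a new list, b still points at the original.
Step by step:
`a = [5, 7, 1]` → a = [5, 7, 1]
`b = a` → b = [5, 7, 1] (same object as a)
`a = [20, 43]` → a = [20, 43]
`b.append(60)` → b = [5, 7, 1, 60]
`print(a)` → prints [20, 43]
`print(b)` → prints [5, 7, 1, 60]

Answer:
[20, 43]
[5, 7, 1, 60]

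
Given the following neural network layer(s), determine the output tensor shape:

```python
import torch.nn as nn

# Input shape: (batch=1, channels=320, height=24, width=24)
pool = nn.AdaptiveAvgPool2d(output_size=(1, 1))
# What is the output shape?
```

Input: (1, 320, 24, 24) -> Output: (1, 320, 1, 1)

Answer: (1, 320, 1, 1)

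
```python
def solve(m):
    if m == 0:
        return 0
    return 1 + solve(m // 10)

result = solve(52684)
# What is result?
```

Count of digits of 52684: 5

Answer: 5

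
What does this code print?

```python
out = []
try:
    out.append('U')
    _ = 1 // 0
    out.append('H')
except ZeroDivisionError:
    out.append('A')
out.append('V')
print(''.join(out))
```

Execution trace: 'U' (try body) → 'A' (except ZeroDivisionError) → 'V' (after the try/except). Output: UAV

Answer: UAV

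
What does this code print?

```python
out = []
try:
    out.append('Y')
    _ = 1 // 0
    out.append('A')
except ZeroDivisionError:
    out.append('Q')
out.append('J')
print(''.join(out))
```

Execution trace: 'Y' (try body) → 'Q' (except ZeroDivisionError) → 'J' (after the try/except). Output: YQJ

Answer: YQJ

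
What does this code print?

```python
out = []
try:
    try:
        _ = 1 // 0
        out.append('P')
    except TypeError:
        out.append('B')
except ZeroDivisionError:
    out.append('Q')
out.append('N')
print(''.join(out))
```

Execution trace: 'Q' (outer except ZeroDivisionError) → 'N' (after the try/except). Output: QN

Answer: QN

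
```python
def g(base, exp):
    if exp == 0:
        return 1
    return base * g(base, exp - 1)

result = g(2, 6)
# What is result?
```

g(2, 6) = 2 * 2 * 2 * 2 * 2 * 2 = 64

Answer: 64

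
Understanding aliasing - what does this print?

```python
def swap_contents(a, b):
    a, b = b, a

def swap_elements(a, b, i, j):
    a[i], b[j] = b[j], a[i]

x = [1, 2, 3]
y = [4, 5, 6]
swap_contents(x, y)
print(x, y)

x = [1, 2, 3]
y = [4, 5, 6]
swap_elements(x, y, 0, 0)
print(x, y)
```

Key concept: parameter rebinding vs mutation.
Step by step:
`x = [1, 2, 3]` → x = [1, 2, 3]
`y = [4, 5, 6]` → y = [4, 5, 6]
`swap_contents(x, y)` → no visible change to tracked variables
`print(x, y)` → prints [1, 2, 3] [4, 5, 6]
`x = [1, 2, 3]` → x = [1, 2, 3]
`y = [4, 5, 6]` → y = [4, 5, 6]
`swap_elements(x, y, 0, 0)` → x = [4, 2, 3]; y = [1, 5, 6]
`print(x, y)` → prints [4, 2, 3] [1, 5, 6]

Answer:
[1, 2, 3] [4, 5, 6]
[4, 2, 3] [1, 5, 6]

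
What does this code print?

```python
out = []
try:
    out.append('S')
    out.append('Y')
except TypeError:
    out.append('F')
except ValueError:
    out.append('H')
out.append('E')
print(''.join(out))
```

Execution trace: 'S' (try body) → 'Y' (try body, no exception) → 'E' (after the try/except). Output: SYE

Answer: SYE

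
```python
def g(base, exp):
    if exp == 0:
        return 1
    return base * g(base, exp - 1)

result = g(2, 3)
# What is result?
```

g(2, 3) = 2 * 2 * 2 = 8

Answer: 8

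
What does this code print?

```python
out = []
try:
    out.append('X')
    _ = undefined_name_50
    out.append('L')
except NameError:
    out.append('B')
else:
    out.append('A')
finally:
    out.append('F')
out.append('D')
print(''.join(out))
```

Execution trace: 'X' (try body) → 'B' (except NameError) → 'F' (finally) → 'D' (after the try/except). Output: XBFD

Answer: XBFD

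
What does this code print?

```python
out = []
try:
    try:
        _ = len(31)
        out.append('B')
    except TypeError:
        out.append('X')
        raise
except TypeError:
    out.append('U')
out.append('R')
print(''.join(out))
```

Execution trace: 'X' (inner except TypeError) → 'U' (outer except TypeError) → 'R' (after the try/except). Output: XUR

Answer: XUR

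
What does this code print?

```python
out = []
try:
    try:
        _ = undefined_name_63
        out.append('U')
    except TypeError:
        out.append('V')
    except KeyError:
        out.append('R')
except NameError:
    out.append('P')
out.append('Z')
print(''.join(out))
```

Execution trace: 'P' (outer except NameError) → 'Z' (after the try/except). Output: PZ

Answer: PZ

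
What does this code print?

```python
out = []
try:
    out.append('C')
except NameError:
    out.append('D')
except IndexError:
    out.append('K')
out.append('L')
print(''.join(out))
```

Execution trace: 'C' (try body, no exception) → 'L' (after the try/except). Output: CL

Answer: CL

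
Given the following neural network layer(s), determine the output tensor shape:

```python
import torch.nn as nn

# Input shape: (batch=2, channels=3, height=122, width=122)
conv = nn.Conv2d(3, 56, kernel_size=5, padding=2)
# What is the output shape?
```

Input: (2, 3, 122, 122) -> Output: (2, 56, 122, 122)

Answer: (2, 56, 122, 122)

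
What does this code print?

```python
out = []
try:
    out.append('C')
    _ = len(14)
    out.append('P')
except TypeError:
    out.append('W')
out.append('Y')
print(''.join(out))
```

Execution trace: 'C' (try body) → 'W' (except TypeError) → 'Y' (after the try/except). Output: CWY

Answer: CWY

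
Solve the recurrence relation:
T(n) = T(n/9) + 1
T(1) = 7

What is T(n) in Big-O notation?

Each step divides n by 9 and adds 1. After log_9(n) steps we reach T(1)=7. So T(n) = 1·log_9(n) + 7 = O(log n).

Answer: O(log n)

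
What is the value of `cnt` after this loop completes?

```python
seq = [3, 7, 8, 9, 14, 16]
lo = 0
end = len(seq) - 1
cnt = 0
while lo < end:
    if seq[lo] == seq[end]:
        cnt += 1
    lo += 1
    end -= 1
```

Count matching pairs from ends
`cnt` takes the values: 0

Answer: 0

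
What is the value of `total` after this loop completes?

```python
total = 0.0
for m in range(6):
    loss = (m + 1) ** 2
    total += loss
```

Sum of squared losses 1² + 2² + ... + 6²
`total` takes the values: 0.0 → 1.0 → 5.0 → 14.0 → 30.0 → 55.0 → 91.0

Answer: 91.0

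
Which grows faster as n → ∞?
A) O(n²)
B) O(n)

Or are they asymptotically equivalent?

O(n²) vs O(n): Higher order terms dominate.

Answer: A) O(n²) grows faster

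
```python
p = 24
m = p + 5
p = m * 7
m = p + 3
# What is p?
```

Trace:
`p = 24` → p = 24
`m = p + 5` → m = 29
`p = m * 7` → p = 203
`m = p + 3` → m = 206
So p = 203

Answer: 203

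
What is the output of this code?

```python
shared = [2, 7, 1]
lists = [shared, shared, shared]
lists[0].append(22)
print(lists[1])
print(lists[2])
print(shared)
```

Key concept: list of same reference.
Step by step:
`shared = [2, 7, 1]` → shared = [2, 7, 1]
`lists = [shared, shared, shared]` → lists = [[2, 7, 1], [2, 7, 1], [2, 7, 1]]
`lists[0].append(22)` → shared = [2, 7, 1, 22]; lists = [[2, 7, 1, 22], [2, 7, 1, 22], [2, 7, 1, 22]]
`print(lists[1])` → prints [2, 7, 1, 22]
`print(lists[2])` → prints [2, 7, 1, 22]
`print(shared)` → prints [2, 7, 1, 22]

Answer:
[2, 7, 1, 22]
[2, 7, 1, 22]
[2, 7, 1, 22]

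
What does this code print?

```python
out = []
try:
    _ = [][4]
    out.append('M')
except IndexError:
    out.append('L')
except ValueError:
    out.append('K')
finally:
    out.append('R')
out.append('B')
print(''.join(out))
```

Execution trace: 'L' (except IndexError) → 'R' (finally) → 'B' (after the try/except). Output: LRB

Answer: LRB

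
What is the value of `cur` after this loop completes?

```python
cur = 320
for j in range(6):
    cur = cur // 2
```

Halve 6 times: 320 // 2^6 = 5
`cur` takes the values: 320 → 160 → 80 → 40 → 20 → 10 → 5

Answer: 5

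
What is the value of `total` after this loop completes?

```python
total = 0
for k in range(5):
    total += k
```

Sum of 0 to 4 = 10
`total` takes the values: 0 → 1 → 3 → 6 → 10

Answer: 10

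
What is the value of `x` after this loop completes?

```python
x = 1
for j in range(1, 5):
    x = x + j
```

Start at 1, add 1 through 4
`x` takes the values: 1 → 2 → 4 → 7 → 11

Answer: 11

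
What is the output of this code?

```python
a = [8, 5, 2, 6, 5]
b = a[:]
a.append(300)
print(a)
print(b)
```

Key concept: slice [:] creates copy.
Step by step:
`a = [8, 5, 2, 6, 5]` → a = [8, 5, 2, 6, 5]
`b = a[:]` → b = [8, 5, 2, 6, 5]
`a.append(300)` → a = [8, 5, 2, 6, 5, 300]
`print(a)` → prints [8, 5, 2, 6, 5, 300]
`print(b)` → prints [8, 5, 2, 6, 5]

Answer:
[8, 5, 2, 6, 5, 300]
[8, 5, 2, 6, 5]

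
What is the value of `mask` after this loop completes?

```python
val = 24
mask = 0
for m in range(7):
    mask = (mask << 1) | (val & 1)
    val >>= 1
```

Reverse lowest 7 bits of 24
`mask` takes the values: 0 → 1 → 3 → 6 → 12

Answer: 12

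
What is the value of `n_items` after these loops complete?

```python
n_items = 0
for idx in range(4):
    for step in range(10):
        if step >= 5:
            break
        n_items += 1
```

Inner breaks at 5, outer runs 4 times
`n_items` takes the values: 0 → 1 → 2 → 3 → 4 → 5 → 6 → 7 → 8 → 9 → 10 → 11 → 12 → 13 → 14 → 15 → 16 → 17 → 18 → 19 → 20

Answer: 20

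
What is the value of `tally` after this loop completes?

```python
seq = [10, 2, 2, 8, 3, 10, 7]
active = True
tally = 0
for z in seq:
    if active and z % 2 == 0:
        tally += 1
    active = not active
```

Count even values at even positions
`tally` takes the values: 0 → 1 → 2

Answer: 2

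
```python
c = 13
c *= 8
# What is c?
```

Trace:
`c = 13` → c = 13
`c *= 8` → c = 104
So c = 104

Answer: 104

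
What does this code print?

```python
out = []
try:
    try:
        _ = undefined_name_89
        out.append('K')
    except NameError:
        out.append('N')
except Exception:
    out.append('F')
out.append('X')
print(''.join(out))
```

Execution trace: 'N' (inner except NameError) → 'X' (after the try/except). Output: NX

Answer: NX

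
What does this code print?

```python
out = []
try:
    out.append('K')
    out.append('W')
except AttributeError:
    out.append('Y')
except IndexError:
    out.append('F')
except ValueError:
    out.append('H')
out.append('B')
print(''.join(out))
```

Execution trace: 'K' (try body) → 'W' (try body, no exception) → 'B' (after the try/except). Output: KWB

Answer: KWB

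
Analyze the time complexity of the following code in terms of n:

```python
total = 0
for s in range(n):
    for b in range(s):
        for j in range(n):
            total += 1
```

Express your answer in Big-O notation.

Each loop level contributes: n × n × n. Multiplying the contributions gives O(n^3).

Answer: O(n^3)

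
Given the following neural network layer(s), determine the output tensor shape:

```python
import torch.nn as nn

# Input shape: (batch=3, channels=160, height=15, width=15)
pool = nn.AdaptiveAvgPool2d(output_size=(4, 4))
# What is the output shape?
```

Input: (3, 160, 15, 15) -> Output: (3, 160, 4, 4)

Answer: (3, 160, 4, 4)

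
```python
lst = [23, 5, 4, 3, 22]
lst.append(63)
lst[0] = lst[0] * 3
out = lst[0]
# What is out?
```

Trace:
`lst = [23, 5, 4, 3, 22]` → lst = [23, 5, 4, 3, 22]
`lst.append(63)` → lst = [23, 5, 4, 3, 22, 63]
`lst[0] = lst[0] * 3` → lst = [69, 5, 4, 3, 22, 63]
`out = lst[0]` → out = 69
So out = 69

Answer: 69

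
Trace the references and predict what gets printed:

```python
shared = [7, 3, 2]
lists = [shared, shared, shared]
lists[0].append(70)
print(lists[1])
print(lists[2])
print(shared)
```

Key concept: list of same reference.
Step by step:
`shared = [7, 3, 2]` → shared = [7, 3, 2]
`lists = [shared, shared, shared]` → lists = [[7, 3, 2], [7, 3, 2], [7, 3, 2]]
`lists[0].append(70)` → shared = [7, 3, 2, 70]; lists = [[7, 3, 2, 70], [7, 3, 2, 70], [7, 3, 2, 70]]
`print(lists[1])` → prints [7, 3, 2, 70]
`print(lists[2])` → prints [7, 3, 2, 70]
`print(shared)` → prints [7, 3, 2, 70]

Answer:
[7, 3, 2, 70]
[7, 3, 2, 70]
[7, 3, 2, 70]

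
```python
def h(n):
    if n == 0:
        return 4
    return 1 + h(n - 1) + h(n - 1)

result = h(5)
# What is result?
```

h(n) = 1 + 2·h(n-1), h(0)=4. Closed form: (4+1)·2^5 - 1 = 159.

Answer: 159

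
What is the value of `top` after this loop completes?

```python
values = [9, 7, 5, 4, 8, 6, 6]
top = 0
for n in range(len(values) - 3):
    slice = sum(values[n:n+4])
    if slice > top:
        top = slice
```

Max sum of 4-element window in [9, 7, 5, 4, 8, 6, 6]
`top` takes the values: 0 → 25

Answer: 25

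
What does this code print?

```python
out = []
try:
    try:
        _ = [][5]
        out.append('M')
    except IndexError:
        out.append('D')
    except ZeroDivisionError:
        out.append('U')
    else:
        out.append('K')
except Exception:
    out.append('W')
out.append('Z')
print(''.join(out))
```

Execution trace: 'D' (inner except IndexError) → 'Z' (after the try/except). Output: DZ

Answer: DZ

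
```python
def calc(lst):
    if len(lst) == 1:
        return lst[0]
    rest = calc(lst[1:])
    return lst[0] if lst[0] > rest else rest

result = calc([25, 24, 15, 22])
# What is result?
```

Recursive max over [25, 24, 15, 22] = 25

Answer: 25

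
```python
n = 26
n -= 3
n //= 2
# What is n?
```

Trace:
`n = 26` → n = 26
`n -= 3` → n = 23
`n //= 2` → n = 11
So n = 11

Answer: 11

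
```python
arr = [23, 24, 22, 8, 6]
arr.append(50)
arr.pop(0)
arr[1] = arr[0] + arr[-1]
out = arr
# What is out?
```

Trace:
`arr = [23, 24, 22, 8, 6]` → arr = [23, 24, 22, 8, 6]
`arr.append(50)` → arr = [23, 24, 22, 8, 6, 50]
`arr.pop(0)` → arr = [24, 22, 8, 6, 50]
`arr[1] = arr[0] + arr[-1]` → arr = [24, 74, 8, 6, 50]
`out = arr` → out = [24, 74, 8, 6, 50]
So out = [24, 74, 8, 6, 50]

Answer: [24, 74, 8, 6, 50]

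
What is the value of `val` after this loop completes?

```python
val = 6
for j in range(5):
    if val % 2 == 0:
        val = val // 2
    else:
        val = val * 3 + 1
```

Collatz-style transformation from 6
`val` takes the values: 6 → 3 → 10 → 5 → 16 → 8

Answer: 8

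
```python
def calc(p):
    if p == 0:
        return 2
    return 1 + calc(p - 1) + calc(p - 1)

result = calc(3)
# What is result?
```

calc(p) = 1 + 2·calc(p-1), calc(0)=2. Closed form: (2+1)·2^3 - 1 = 23.

Answer: 23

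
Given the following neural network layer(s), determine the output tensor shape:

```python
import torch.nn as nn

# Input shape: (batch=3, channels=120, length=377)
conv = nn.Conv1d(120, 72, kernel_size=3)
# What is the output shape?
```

Input: (3, 120, 377) -> Output: (3, 72, 375)

Answer: (3, 72, 375)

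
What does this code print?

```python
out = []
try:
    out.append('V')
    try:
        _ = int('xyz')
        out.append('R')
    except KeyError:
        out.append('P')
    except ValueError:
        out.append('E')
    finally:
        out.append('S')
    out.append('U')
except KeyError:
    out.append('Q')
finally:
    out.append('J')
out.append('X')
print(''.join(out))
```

Execution trace: 'V' (try body) → 'E' (inner except ValueError) → 'S' (inner finally) → 'U' (try body, no exception) → 'J' (finally) → 'X' (after the try/except). Output: VESUJX

Answer: VESUJX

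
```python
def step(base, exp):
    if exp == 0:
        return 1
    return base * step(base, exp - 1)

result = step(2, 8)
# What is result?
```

step(2, 8) = 2 * 2 * 2 * 2 * 2 * 2 * 2 * 2 = 256

Answer: 256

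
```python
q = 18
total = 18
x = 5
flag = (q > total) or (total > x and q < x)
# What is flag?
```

Trace:
`q = 18` → q = 18
`total = 18` → total = 18
`x = 5` → x = 5
`flag = (q > total) or (total > x and q < x)` → flag = False
So flag = False

Answer: False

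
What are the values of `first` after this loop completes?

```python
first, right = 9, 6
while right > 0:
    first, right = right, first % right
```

GCD of 9 and 6
`first` takes the values: 9 → 6 → 3

Answer: 3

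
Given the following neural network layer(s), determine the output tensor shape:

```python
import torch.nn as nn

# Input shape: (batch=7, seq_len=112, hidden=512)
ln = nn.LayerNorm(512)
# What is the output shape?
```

Input: (7, 112, 512) -> Output: (7, 112, 512)

Answer: (7, 112, 512)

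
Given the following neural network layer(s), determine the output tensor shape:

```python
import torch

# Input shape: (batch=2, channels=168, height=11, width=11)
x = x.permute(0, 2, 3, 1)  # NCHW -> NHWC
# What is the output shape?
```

Input: (2, 168, 11, 11) -> Output: (2, 11, 11, 168)

Answer: (2, 11, 11, 168)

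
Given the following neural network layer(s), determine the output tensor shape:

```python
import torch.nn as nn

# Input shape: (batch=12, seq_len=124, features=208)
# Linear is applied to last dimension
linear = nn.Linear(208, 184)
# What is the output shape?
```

Input: (12, 124, 208) -> Output: (12, 124, 184)

Answer: (12, 124, 184)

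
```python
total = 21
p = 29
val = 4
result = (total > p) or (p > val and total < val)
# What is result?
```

Trace:
`total = 21` → total = 21
`p = 29` → p = 29
`val = 4` → val = 4
`result = (total > p) or (p > val and total < val)` → result = False
So result = False

Answer: False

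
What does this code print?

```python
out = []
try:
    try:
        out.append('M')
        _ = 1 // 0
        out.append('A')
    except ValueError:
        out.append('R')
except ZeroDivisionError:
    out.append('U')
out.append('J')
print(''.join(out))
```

Execution trace: 'M' (try body) → 'U' (outer except ZeroDivisionError) → 'J' (after the try/except). Output: MUJ

Answer: MUJ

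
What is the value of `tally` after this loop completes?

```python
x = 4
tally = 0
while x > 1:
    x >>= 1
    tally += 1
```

Count right shifts until 1
`tally` takes the values: 0 → 1 → 2

Answer: 2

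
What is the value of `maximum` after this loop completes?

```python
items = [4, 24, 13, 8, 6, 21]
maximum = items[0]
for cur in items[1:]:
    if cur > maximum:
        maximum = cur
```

Maximum of [4, 24, 13, 8, 6, 21]
`maximum` takes the values: 4 → 24

Answer: 24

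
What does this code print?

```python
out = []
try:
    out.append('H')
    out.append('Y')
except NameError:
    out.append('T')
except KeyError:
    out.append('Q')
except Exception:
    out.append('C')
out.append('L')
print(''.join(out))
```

Execution trace: 'H' (try body) → 'Y' (try body, no exception) → 'L' (after the try/except). Output: HYL

Answer: HYL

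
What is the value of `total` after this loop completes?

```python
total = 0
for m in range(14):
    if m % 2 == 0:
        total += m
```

Sum of even numbers 0 to 13
`total` takes the values: 0 → 2 → 6 → 12 → 20 → 30 → 42

Answer: 42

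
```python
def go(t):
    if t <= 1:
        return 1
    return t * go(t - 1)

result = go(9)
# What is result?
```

go(9) = 9 * 8 * 7 * 6 * 5 * 4 * 3 * 2 * 1 = 362880

Answer: 362880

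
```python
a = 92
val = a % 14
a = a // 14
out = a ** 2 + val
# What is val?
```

Trace:
`a = 92` → a = 92
`val = a % 14` → val = 8
`a = a // 14` → a = 6
`out = a ** 2 + val` → out = 44
So val = 8

Answer: 8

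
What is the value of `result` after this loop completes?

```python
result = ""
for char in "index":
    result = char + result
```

Reverse 'index'
`result` takes the values: "" → "i" → "ni" → "dni" → "edni" → "xedni"

Answer: "xedni"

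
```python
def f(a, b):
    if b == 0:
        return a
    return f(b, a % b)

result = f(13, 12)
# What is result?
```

f(13, 12) -> f(12, 1) -> f(1, 0) -> 1

Answer: 1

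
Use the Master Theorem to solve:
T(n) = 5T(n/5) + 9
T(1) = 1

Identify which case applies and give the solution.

a=5, b=5, f(n)=9. log_5(5) = 1. Since c=0 < 1, Case 1 applies: T(n) = Θ(n^log_b(a)) = O(n).

Answer: O(n) - Case 1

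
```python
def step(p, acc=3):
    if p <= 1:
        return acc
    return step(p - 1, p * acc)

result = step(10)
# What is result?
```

Accumulator trace (n, acc): (10, 3) -> (9, 30) -> (8, 270) -> (7, 2160) -> (6, 15120) -> (5, 90720) -> (4, 453600) -> (3, 1814400) -> (2, 5443200) -> (1, 10886400) -> return 10886400

Answer: 10886400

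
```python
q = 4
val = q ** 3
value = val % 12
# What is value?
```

Trace:
`q = 4` → q = 4
`val = q ** 3` → val = 64
`value = val % 12` → value = 4
So value = 4

Answer: 4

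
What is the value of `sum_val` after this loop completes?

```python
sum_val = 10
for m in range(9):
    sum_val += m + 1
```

Start at 10, add 1 to 9 = 55
`sum_val` takes the values: 10 → 11 → 13 → 16 → 20 → 25 → 31 → 38 → 46 → 55

Answer: 55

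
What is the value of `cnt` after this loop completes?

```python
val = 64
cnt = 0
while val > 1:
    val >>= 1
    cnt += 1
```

Count right shifts until 1
`cnt` takes the values: 0 → 1 → 2 → 3 → 4 → 5 → 6

Answer: 6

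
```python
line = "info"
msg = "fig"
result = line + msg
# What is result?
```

Trace:
`line = "info"` → line = 'info'
`msg = "fig"` → msg = 'fig'
`result = line + msg` → result = 'infofig'
So result = 'infofig'

Answer: 'infofig'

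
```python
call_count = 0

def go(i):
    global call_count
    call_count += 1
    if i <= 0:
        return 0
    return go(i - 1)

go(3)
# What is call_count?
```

Linear recursion stepping by 1: 4 calls from i=3 down to ≤0.

Answer: 4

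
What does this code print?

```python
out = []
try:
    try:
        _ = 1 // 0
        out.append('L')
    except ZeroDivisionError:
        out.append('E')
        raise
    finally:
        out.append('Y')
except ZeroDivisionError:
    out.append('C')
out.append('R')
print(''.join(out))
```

Execution trace: 'E' (except ZeroDivisionError) → 'Y' (finally) → 'C' (outer except ZeroDivisionError) → 'R' (after the try/except). Output: EYCR

Answer: EYCR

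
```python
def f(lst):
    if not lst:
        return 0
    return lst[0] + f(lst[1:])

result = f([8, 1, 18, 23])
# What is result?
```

8 + 1 + 18 + 23 + 0 = 50

Answer: 50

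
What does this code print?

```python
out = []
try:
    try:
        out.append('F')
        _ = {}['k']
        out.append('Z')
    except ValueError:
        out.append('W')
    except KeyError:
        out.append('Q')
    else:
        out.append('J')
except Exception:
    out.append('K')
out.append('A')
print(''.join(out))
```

Execution trace: 'F' (inner try body) → 'Q' (inner except KeyError) → 'A' (after the try/except). Output: FQA

Answer: FQA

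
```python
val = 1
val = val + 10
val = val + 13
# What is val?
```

Trace:
`val = 1` → val = 1
`val = val + 10` → val = 11
`val = val + 13` → val = 24
So val = 24

Answer: 24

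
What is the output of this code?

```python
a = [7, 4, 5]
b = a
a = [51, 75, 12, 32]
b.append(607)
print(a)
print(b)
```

Key concept: rebinding vs mutation: a is rebound to a new list, b still points at the original.
Step by step:
`a = [7, 4, 5]` → a = [7, 4, 5]
`b = a` → b = [7, 4, 5] (same object as a)
`a = [51, 75, 12, 32]` → a = [51, 75, 12, 32]
`b.append(607)` → b = [7, 4, 5, 607]
`print(a)` → prints [51, 75, 12, 32]
`print(b)` → prints [7, 4, 5, 607]

Answer:
[51, 75, 12, 32]
[7, 4, 5, 607]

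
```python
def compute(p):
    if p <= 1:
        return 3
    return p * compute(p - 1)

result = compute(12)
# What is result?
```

compute(12) = 12 * 11 * 10 * 9 * 8 * 7 * 6 * 5 * 4 * 3 * 2 * 3 = 1437004800

Answer: 1437004800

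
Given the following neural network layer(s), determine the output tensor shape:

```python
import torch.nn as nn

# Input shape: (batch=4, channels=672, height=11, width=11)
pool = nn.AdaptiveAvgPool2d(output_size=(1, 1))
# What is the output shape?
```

Input: (4, 672, 11, 11) -> Output: (4, 672, 1, 1)

Answer: (4, 672, 1, 1)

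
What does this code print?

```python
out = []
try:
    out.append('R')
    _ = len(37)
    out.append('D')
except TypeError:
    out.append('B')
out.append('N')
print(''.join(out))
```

Execution trace: 'R' (try body) → 'B' (except TypeError) → 'N' (after the try/except). Output: RBN

Answer: RBN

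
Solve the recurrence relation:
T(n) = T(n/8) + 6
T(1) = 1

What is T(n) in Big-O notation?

Each step divides n by 8 and adds 6. After log_8(n) steps we reach T(1)=1. So T(n) = 6·log_8(n) + 1 = O(log n).

Answer: O(log n)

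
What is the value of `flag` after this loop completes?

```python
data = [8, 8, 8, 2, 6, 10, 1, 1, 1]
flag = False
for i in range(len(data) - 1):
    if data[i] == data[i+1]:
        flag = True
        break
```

Check consecutive duplicates in [8, 8, 8, 2, 6, 10, 1, 1, 1]
`flag` takes the values: False → True

Answer: True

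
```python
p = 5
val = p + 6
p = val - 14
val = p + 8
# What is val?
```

Trace:
`p = 5` → p = 5
`val = p + 6` → val = 11
`p = val - 14` → p = -3
`val = p + 8` → val = 5
So val = 5

Answer: 5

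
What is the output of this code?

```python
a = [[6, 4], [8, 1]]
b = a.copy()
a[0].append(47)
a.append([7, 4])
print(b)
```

Key concept: shallow copy with nested lists.
Step by step:
`a = [[6, 4], [8, 1]]` → a = [[6, 4], [8, 1]]
`b = a.copy()` → b = [[6, 4], [8, 1]]
`a[0].append(47)` → a = [[6, 4, 47], [8, 1]]; b = [[6, 4, 47], [8, 1]]
`a.append([7, 4])` → a = [[6, 4, 47], [8, 1], [7, 4]]
`print(b)` → prints [[6, 4, 47], [8, 1]]

Answer: [[6, 4, 47], [8, 1]]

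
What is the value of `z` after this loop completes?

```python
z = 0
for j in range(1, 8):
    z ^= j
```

XOR of 1 to 7
`z` takes the values: 0 → 1 → 3 → 0 → 4 → 1 → 7 → 0

Answer: 0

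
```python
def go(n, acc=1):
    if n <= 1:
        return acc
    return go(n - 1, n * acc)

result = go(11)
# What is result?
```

Accumulator trace (n, acc): (11, 1) -> (10, 11) -> (9, 110) -> (8, 990) -> (7, 7920) -> (6, 55440) -> (5, 332640) -> (4, 1663200) -> (3, 6652800) -> (2, 19958400) -> (1, 39916800) -> return 39916800

Answer: 39916800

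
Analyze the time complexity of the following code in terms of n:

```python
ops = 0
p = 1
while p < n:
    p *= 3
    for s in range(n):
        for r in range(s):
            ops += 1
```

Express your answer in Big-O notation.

Each loop level contributes: log n × n × n. Multiplying the contributions gives O(n^2 log n).

Answer: O(n^2 log n)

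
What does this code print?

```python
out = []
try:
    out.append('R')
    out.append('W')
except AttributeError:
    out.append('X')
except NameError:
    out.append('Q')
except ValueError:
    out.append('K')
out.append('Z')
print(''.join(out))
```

Execution trace: 'R' (try body) → 'W' (try body, no exception) → 'Z' (after the try/except). Output: RWZ

Answer: RWZ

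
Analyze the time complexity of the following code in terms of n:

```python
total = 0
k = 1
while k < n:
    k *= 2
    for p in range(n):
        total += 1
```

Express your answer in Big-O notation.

Each loop level contributes: log n × n. Multiplying the contributions gives O(n log n).

Answer: O(n log n)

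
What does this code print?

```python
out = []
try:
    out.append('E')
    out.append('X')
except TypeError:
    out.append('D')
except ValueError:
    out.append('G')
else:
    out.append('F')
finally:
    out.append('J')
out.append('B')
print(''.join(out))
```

Execution trace: 'E' (try body) → 'X' (try body, no exception) → 'F' (else) → 'J' (finally) → 'B' (after the try/except). Output: EXFJB

Answer: EXFJB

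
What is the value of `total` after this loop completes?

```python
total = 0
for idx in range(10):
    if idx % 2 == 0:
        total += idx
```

Sum of even numbers 0 to 9
`total` takes the values: 0 → 2 → 6 → 12 → 20

Answer: 20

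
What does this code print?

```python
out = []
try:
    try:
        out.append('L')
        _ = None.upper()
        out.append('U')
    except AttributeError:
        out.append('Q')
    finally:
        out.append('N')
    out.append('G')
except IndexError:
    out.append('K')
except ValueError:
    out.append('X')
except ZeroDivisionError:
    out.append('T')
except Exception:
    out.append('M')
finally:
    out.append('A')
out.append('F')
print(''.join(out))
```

Execution trace: 'L' (inner try body) → 'Q' (inner except AttributeError) → 'N' (inner finally) → 'G' (try body, no exception) → 'A' (finally) → 'F' (after the try/except). Output: LQNGAF

Answer: LQNGAF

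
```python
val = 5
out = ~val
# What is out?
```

Trace:
`val = 5` → val = 5
`out = ~val` → out = -6
So out = -6

Answer: -6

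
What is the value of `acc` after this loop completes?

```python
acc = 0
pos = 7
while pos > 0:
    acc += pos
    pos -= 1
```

Sum 7 down to 1
`acc` takes the values: 0 → 7 → 13 → 18 → 22 → 25 → 27 → 28

Answer: 28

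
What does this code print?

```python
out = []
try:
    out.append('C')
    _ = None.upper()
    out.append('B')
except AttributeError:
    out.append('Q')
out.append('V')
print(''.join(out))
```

Execution trace: 'C' (try body) → 'Q' (except AttributeError) → 'V' (after the try/except). Output: CQV

Answer: CQV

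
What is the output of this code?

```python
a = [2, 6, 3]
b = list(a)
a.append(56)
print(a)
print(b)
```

Key concept: list() constructor creates copy.
Step by step:
`a = [2, 6, 3]` → a = [2, 6, 3]
`b = list(a)` → b = [2, 6, 3]
`a.append(56)` → a = [2, 6, 3, 56]
`print(a)` → prints [2, 6, 3, 56]
`print(b)` → prints [2, 6, 3]

Answer:
[2, 6, 3, 56]
[2, 6, 3]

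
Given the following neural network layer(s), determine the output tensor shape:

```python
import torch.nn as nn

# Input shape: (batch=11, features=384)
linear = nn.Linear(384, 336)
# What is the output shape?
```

Input: (11, 384) -> Output: (11, 336)

Answer: (11, 336)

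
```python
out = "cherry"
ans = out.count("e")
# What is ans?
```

Trace:
`out = "cherry"` → out = 'cherry'
`ans = out.count("e")` → ans = 1
So ans = 1

Answer: 1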